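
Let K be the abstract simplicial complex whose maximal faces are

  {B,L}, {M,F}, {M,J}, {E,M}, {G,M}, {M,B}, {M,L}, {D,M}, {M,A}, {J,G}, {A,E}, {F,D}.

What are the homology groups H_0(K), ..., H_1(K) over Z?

Take the total order A < B < D < E < F < G < J < L < M on the vertex set. Then K (dimension 1) consists of the simplices:

  0-simplices (9): A, B, D, E, F, G, J, L, M
  1-simplices (12): AE, AM, BL, BM, DF, DM, EM, FM, GJ, GM, JM, LM

so the chain groups are C_0 ≅ Z^9, C_1 ≅ Z^12.

∂_1: C_1 → C_0 sends each edge [p,q] (with p < q) to q − p. For instance
  ∂AE = E − A.
This gives a 9×12 integer matrix of rank 8; reducing to Smith normal form yields diagonal entries (1,1,1,1,1,1,1,1).

Reading off H_k = ker ∂_k / im ∂_{k+1}:

  H_0: rank C_0 − rank ∂_1 = 9 − 8 = 1, and the invariant factors of ∂_1 are all 1, so H_0 ≅ Z.
  H_1: rank ker ∂_1 − rank ∂_2 = (12 − 8) − 0 = 4, and there is no ∂_2, so H_1 ≅ Z^4.

H_0 = Z,  H_1 = Z^4.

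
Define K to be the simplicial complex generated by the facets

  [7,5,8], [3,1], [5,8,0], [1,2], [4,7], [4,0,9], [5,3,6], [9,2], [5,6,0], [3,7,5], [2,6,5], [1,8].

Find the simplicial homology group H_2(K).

H_2 ≅ 0.

K has 10 vertices, 20 edges, 7 triangles.
rank ∂_2 = 7, rank ∂_3 = 0 ⇒ b_2 = 7 − 7 − 0 = 0. So H_2 ≅ 0.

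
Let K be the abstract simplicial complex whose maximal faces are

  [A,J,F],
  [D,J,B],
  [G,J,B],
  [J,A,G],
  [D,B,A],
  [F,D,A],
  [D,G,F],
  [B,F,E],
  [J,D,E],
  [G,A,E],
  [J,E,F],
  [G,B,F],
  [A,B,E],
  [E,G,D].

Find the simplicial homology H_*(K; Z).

H_0 = Z,  H_1 = Z^2,  H_2 = Z.

K has 7 vertices, 21 edges, 14 triangles.
rank ∂_0 = 0, rank ∂_1 = 6 ⇒ b_0 = 7 − 0 − 6 = 1; all invariant factors of ∂_1 are 1 so no torsion. So H_0 = Z.
rank ∂_1 = 6, rank ∂_2 = 13 ⇒ b_1 = 21 − 6 − 13 = 2; all invariant factors of ∂_2 are 1 so no torsion. So H_1 = Z^2.
rank ∂_2 = 13, rank ∂_3 = 0 ⇒ b_2 = 14 − 13 − 0 = 1. So H_2 = Z.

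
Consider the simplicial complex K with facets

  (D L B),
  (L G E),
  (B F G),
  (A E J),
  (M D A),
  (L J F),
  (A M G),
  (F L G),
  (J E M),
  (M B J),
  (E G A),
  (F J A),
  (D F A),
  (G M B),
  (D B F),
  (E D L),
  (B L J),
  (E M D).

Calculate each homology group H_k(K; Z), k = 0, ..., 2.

H_0 = Z,  H_1 = Z ⊕ Z/2,  H_2 = 0.

Order the vertices as A < B < D < E < F < G < J < L < M. Listing each simplex with vertices in this order, K has dimension 2 with simplices:

  0-simplices (9): A, B, D, E, F, G, J, L, M
  1-simplices (27): AD, AE, AF, AG, AJ, AM, BD, BF, BG, BJ, BL, BM, DE, DF, DL, DM, EG, EJ, EL, EM, FG, FJ, FL, GL, GM, JL, JM
  2-simplices (18): ADF, ADM, AEG, AEJ, AFJ, AGM, BDF, BDL, BFG, BGM, BJL, BJM, DEL, DEM, EGL, EJM, FGL, FJL

so the chain groups are C_0 ≅ Z^9, C_1 ≅ Z^27, C_2 ≅ Z^18.

Boundary ∂_1: C_1 → C_0 maps an edge to its endpoints' difference, ∂[p,q] = q − p. For instance
  ∂JM = M − J.
As a 9×27 matrix over Z this has rank 8, with invariant factors (1,1,1,1,1,1,1,1).

∂_2: C_2 → C_1 maps a triangle to the signed sum of its edges. For instance
  ∂BJL = JL − BL + BJ,
  ∂DEM = EM − DM + DE.
The resulting 27×18 matrix has rank 18, and its Smith normal form has invariant factors (1,1,1,1,1,1,1,1,1,1,1,1,1,1,1,1,1,2).

Reading off H_k = ker ∂_k / im ∂_{k+1}:

  H_0: rank C_0 − rank ∂_1 = 9 − 8 = 1, and the invariant factors of ∂_1 are all 1, so H_0 = Z.
  H_1: rank ker ∂_1 − rank ∂_2 = (27 − 8) − 18 = 1, and ∂_2 has invariant factor 2 > 1, so H_1 = Z ⊕ Z/2.
  H_2: rank ker ∂_2 − rank ∂_3 = (18 − 18) − 0 = 0, and there is no ∂_3, so H_2 = 0.

(K is a triangulation of the Klein bottle.)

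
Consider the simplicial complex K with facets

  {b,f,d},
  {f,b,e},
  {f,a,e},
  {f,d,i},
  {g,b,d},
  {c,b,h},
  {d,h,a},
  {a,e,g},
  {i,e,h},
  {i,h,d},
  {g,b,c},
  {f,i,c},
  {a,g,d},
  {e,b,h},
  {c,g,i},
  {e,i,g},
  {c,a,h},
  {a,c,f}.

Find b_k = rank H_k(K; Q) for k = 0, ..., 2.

Fix the vertex order a < b < c < d < e < f < g < h < i and write every simplex with vertices in increasing order. Then dim K = 2 and the simplices of K are:

  0-simplices (9): a, b, c, d, e, f, g, h, i
  1-simplices (27): ac, ad, ae, af, ag, ah, bc, bd, be, bf, bg, bh, cf, cg, ch, ci, df, dg, dh, di, ef, eg, eh, ei, fi, gi, hi
  2-simplices (18): acf, ach, adg, adh, aef, aeg, bcg, bch, bdf, bdg, bef, beh, cfi, cgi, dfi, dhi, egi, ehi

so the chain groups are C_0 ≅ Z^9, C_1 ≅ Z^27, C_2 ≅ Z^18.

The boundary map ∂_1: C_1 → C_0 maps an edge to its endpoints' difference, ∂[p,q] = q − p.
As a 9×27 matrix over Z this has rank 8, with invariant factors (1,1,1,1,1,1,1,1).

∂_2: C_2 → C_1 sends each 2-simplex [p,q,r] to [q,r] − [p,r] + [p,q]. For instance
  ∂aeg = eg − ag + ae,
  ∂adh = dh − ah + ad.
This gives a 27×18 integer matrix of rank 17; reducing to Smith normal form yields diagonal entries (1,1,1,1,1,1,1,1,1,1,1,1,1,1,1,1,1).

From H_k ≅ ker(∂_k) / im(∂_{k+1}) we obtain:

  H_0: rank C_0 − rank ∂_1 = 9 − 8 = 1, and the invariant factors of ∂_1 are all 1, so H_0 ≅ Z.
  H_1: rank ker ∂_1 − rank ∂_2 = (27 − 8) − 17 = 2, and the invariant factors of ∂_2 are all 1, so H_1 ≅ Z^2.
  H_2: rank ker ∂_2 − rank ∂_3 = (18 − 17) − 0 = 1, and there is no ∂_3, so H_2 ≅ Z.

Hence the Betti numbers are b_0 = 1, b_1 = 2, b_2 = 1.

b_0 = 1, b_1 = 2, b_2 = 1.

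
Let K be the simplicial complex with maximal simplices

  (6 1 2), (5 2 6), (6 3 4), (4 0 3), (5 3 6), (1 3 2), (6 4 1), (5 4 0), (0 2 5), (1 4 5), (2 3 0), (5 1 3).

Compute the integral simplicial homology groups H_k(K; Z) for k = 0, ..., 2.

H_0 = Z,  H_1 = Z/2Z,  H_2 = 0.

We work with the vertex ordering 0 < 1 < 2 < 3 < 4 < 5 < 6. The simplices of K, each written with vertices in increasing order, are:

  0-simplices (7): [0], [1], [2], [3], [4], [5], [6]
  1-simplices (18): [0,2], [0,3], [0,4], [0,5], [1,2], [1,3], [1,4], [1,5], [1,6], [2,3], [2,5], [2,6], [3,4], [3,5], [3,6], [4,5], [4,6], [5,6]
  2-simplices (12): [0,2,3], [0,2,5], [0,3,4], [0,4,5], [1,2,3], [1,2,6], [1,3,5], [1,4,5], [1,4,6], [2,5,6], [3,4,6], [3,5,6]

giving chain groups C_0 ≅ Z^7, C_1 ≅ Z^18, C_2 ≅ Z^12.

Boundary ∂_1: C_1 → C_0 is given by ∂[p,q] = [q] − [p].
The resulting 7×18 matrix has rank 6, and its Smith normal form has invariant factors (1,1,1,1,1,1).

Boundary ∂_2: C_2 → C_1 maps a triangle to the signed sum of its edges. For instance
  ∂[0,2,3] = [2,3] − [0,3] + [0,2],
  ∂[0,4,5] = [4,5] − [0,5] + [0,4].
The resulting 18×12 matrix has rank 12, and its Smith normal form has invariant factors (1,1,1,1,1,1,1,1,1,1,1,2).

Now H_k = ker ∂_k / im ∂_{k+1}, so:

  H_0: rank C_0 − rank ∂_1 = 7 − 6 = 1, and the invariant factors of ∂_1 are all 1, so H_0 ≅ Z.
  H_1: rank ker ∂_1 − rank ∂_2 = (18 − 6) − 12 = 0, and ∂_2 has invariant factor 2 > 1, so H_1 ≅ Z/2Z.
  H_2: rank ker ∂_2 − rank ∂_3 = (12 − 12) − 0 = 0, and there is no ∂_3, so H_2 ≅ 0.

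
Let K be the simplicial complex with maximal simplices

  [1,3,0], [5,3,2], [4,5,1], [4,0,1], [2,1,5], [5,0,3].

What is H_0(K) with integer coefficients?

Take the total order 0 < 1 < 2 < 3 < 4 < 5 on the vertex set. Then K (dimension 2) consists of the simplices:

  0-simplices (6): [0], [1], [2], [3], [4], [5]
  1-simplices (12): [0,1], [0,3], [0,4], [0,5], [1,2], [1,3], [1,4], [1,5], [2,3], [2,5], [3,5], [4,5]
  2-simplices (6): [0,1,3], [0,1,4], [0,3,5], [1,2,5], [1,4,5], [2,3,5]

giving chain groups C_0 ≅ Z^6, C_1 ≅ Z^12, C_2 ≅ Z^6.

The boundary map ∂_1: C_1 → C_0 sends each edge [p,q] (with p < q) to q − p.
This gives a 6×12 integer matrix of rank 5; reducing to Smith normal form yields diagonal entries (1,1,1,1,1).

The boundary map ∂_2: C_2 → C_1 sends each 2-simplex [p,q,r] to [q,r] − [p,r] + [p,q]. For instance
  ∂[0,1,4] = [1,4] − [0,4] + [0,1],
  ∂[1,2,5] = [2,5] − [1,5] + [1,2].
The 12×6 boundary matrix has rank 6 and Smith normal form diag(1,1,1,1,1,1).

Reading off H_k = ker ∂_k / im ∂_{k+1}:

  H_0: rank C_0 − rank ∂_1 = 6 − 5 = 1, and the invariant factors of ∂_1 are all 1, so H_0 ≅ Z.

(K is a triangulation of the cylinder S^1 x I.)

H_0 = Z.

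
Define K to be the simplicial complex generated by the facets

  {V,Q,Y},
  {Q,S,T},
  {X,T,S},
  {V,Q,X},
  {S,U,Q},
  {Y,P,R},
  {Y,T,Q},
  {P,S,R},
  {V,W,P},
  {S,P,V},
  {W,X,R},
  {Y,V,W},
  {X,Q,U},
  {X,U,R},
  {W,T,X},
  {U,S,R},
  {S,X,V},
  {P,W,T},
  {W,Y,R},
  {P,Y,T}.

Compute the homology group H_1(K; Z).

Fix the vertex order P < Q < R < S < T < U < V < W < X < Y and write every simplex with vertices in increasing order. Then dim K = 2 and the simplices of K are:

  0-simplices (10): P, Q, R, S, T, U, V, W, X, Y
  1-simplices (30): PR, PS, PT, PV, PW, PY, QS, QT, QU, QV, QX, QY, RS, RU, RW, RX, RY, ST, SU, SV, SX, TW, TX, TY, UX, VW, VX, VY, WX, WY
  2-simplices (20): PRS, PRY, PSV, PTW, PTY, PVW, QST, QSU, QTY, QUX, QVX, QVY, RSU, RUX, RWX, RWY, STX, SVX, TWX, VWY

giving chain groups C_0 ≅ Z^10, C_1 ≅ Z^30, C_2 ≅ Z^20.

∂_1: C_1 → C_0 is given by ∂[p,q] = [q] − [p].
The resulting 10×30 matrix has rank 9, and its Smith normal form has invariant factors (1,1,1,1,1,1,1,1,1).

Boundary ∂_2: C_2 → C_1 sends each 2-simplex [p,q,r] to [q,r] − [p,r] + [p,q]. For instance
  ∂PTY = TY − PY + PT,
  ∂STX = TX − SX + ST.
As a 30×20 matrix over Z this has rank 20, with invariant factors (1,1,1,1,1,1,1,1,1,1,1,1,1,1,1,1,1,1,1,2).

Computing H_k = (kernel of ∂_k) / (image of ∂_{k+1}):

  H_1: rank ker ∂_1 − rank ∂_2 = (30 − 9) − 20 = 1, and ∂_2 has invariant factor 2 > 1, so H_1 ≅ Z ⊕ Z_2.

(K is a triangulation of the Klein bottle.)

H_1 ≅ Z ⊕ Z_2.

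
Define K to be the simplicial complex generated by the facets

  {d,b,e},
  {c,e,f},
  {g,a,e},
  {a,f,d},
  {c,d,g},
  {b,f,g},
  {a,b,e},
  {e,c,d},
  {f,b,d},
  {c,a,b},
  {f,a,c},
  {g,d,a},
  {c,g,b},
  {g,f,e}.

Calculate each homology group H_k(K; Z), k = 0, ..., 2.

H_0 = Z,  H_1 = Z^2,  H_2 = Z.

Take the total order a < b < c < d < e < f < g on the vertex set. Then K (dimension 2) consists of the simplices:

  0-simplices (7): a, b, c, d, e, f, g
  1-simplices (21): ab, ac, ad, ae, af, ag, bc, bd, be, bf, bg, cd, ce, cf, cg, de, df, dg, ef, eg, fg
  2-simplices (14): abc, abe, acf, adf, adg, aeg, bcg, bde, bdf, bfg, cde, cdg, cef, efg

Hence C_0 ≅ Z^7, C_1 ≅ Z^21, C_2 ≅ Z^14.

∂_1: C_1 → C_0 maps an edge to its endpoints' difference, ∂[p,q] = q − p. For instance
  ∂df = f − d.
The resulting 7×21 matrix has rank 6, and its Smith normal form has invariant factors (1,1,1,1,1,1).

The boundary map ∂_2: C_2 → C_1 maps a triangle to the signed sum of its edges. For instance
  ∂bfg = fg − bg + bf,
  ∂bcg = cg − bg + bc.
The resulting 21×14 matrix has rank 13, and its Smith normal form has invariant factors (1,1,1,1,1,1,1,1,1,1,1,1,1).

Reading off H_k = ker ∂_k / im ∂_{k+1}:

  H_0: rank C_0 − rank ∂_1 = 7 − 6 = 1, and the invariant factors of ∂_1 are all 1, so H_0 ≅ Z.
  H_1: rank ker ∂_1 − rank ∂_2 = (21 − 6) − 13 = 2, and the invariant factors of ∂_2 are all 1, so H_1 ≅ Z^2.
  H_2: rank ker ∂_2 − rank ∂_3 = (14 − 13) − 0 = 1, and there is no ∂_3, so H_2 ≅ Z.

(K is a triangulation of the torus T^2.)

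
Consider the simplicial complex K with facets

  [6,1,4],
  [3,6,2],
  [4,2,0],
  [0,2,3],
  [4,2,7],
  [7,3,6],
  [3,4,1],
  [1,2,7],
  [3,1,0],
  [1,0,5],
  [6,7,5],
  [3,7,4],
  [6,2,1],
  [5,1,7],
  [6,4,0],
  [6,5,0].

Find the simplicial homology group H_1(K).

Take the total order 0 < 1 < 2 < 3 < 4 < 5 < 6 < 7 on the vertex set. Then K (dimension 2) consists of the simplices:

  0-simplices (8): [0], [1], [2], [3], [4], [5], [6], [7]
  1-simplices (24): (24 of them)
  2-simplices (16): [0,1,3], [0,1,5], [0,2,3], [0,2,4], [0,4,6], [0,5,6], [1,2,6], [1,2,7], [1,3,4], [1,4,6], [1,5,7], [2,3,6], [2,4,7], [3,4,7], [3,6,7], [5,6,7]

so the chain groups are C_0 ≅ Z^8, C_1 ≅ Z^24, C_2 ≅ Z^16.

Boundary ∂_1: C_1 → C_0 is given by ∂[p,q] = [q] − [p].
This gives a 8×24 integer matrix of rank 7; reducing to Smith normal form yields diagonal entries (1,1,1,1,1,1,1).

∂_2: C_2 → C_1 sends each 2-simplex [p,q,r] to [q,r] − [p,r] + [p,q]. For instance
  ∂[1,3,4] = [3,4] − [1,4] + [1,3],
  ∂[2,3,6] = [3,6] − [2,6] + [2,3].
The resulting 24×16 matrix has rank 15, and its Smith normal form has invariant factors (1,1,1,1,1,1,1,1,1,1,1,1,1,1,1).

From H_k ≅ ker(∂_k) / im(∂_{k+1}) we obtain:

  H_1: rank ker ∂_1 − rank ∂_2 = (24 − 7) − 15 = 2, and the invariant factors of ∂_2 are all 1, so H_1 = Z^2.

H_1 = Z^2.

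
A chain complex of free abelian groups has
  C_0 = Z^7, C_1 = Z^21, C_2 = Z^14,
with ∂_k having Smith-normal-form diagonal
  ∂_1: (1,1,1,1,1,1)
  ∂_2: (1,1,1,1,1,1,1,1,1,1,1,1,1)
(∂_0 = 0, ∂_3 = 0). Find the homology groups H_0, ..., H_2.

H_0: b_0 = 7 − 0 − 6 = 1; torsion from ∂_1 factors > 1: none. So H_0 ≅ Z.
H_1: b_1 = 21 − 6 − 13 = 2; torsion from ∂_2 factors > 1: none. So H_1 ≅ Z^2.
H_2: b_2 = 14 − 13 − 0 = 1; torsion from ∂_3 factors > 1: none. So H_2 ≅ Z.

H_0 ≅ Z,  H_1 ≅ Z^2,  H_2 ≅ Z.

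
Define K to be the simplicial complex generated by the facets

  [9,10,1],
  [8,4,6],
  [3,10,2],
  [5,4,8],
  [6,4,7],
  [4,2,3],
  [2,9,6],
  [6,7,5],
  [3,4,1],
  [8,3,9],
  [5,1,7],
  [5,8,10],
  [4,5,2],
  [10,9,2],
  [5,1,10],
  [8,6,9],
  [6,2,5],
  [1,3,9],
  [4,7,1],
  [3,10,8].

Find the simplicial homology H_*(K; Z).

H_0 ≅ Z,  H_1 ≅ Z ⊕ Z/2,  H_2 = 0.

We work with the vertex ordering 1 < 2 < 3 < 4 < 5 < 6 < 7 < 8 < 9 < 10. The simplices of K, each written with vertices in increasing order, are:

  0-simplices (10): [1], [2], [3], [4], [5], [6], [7], [8], [9], [10]
  1-simplices (30): (30 of them)
  2-simplices (20): (20 of them)

so the chain groups are C_0 ≅ Z^10, C_1 ≅ Z^30, C_2 ≅ Z^20.

Boundary ∂_1: C_1 → C_0 maps an edge to its endpoints' difference, ∂[p,q] = q − p. For instance
  ∂[4,8] = [8] − [4].
This gives a 10×30 integer matrix of rank 9; reducing to Smith normal form yields diagonal entries (1,1,1,1,1,1,1,1,1).

The boundary map ∂_2: C_2 → C_1 maps a triangle to the signed sum of its edges. For instance
  ∂[5,8,10] = [8,10] − [5,10] + [5,8],
  ∂[4,6,7] = [6,7] − [4,7] + [4,6].
As a 30×20 matrix over Z this has rank 20, with invariant factors (1,1,1,1,1,1,1,1,1,1,1,1,1,1,1,1,1,1,1,2).

Computing H_k = (kernel of ∂_k) / (image of ∂_{k+1}):

  H_0: rank C_0 − rank ∂_1 = 10 − 9 = 1, and the invariant factors of ∂_1 are all 1, so H_0 = Z.
  H_1: rank ker ∂_1 − rank ∂_2 = (30 − 9) − 20 = 1, and ∂_2 has invariant factor 2 > 1, so H_1 = Z ⊕ Z/2.
  H_2: rank ker ∂_2 − rank ∂_3 = (20 − 20) − 0 = 0, and there is no ∂_3, so H_2 = 0.

As a check, the Euler characteristic is 10 − 30 + 20 = 0, which agrees with 1 − 1 + 0 = 0.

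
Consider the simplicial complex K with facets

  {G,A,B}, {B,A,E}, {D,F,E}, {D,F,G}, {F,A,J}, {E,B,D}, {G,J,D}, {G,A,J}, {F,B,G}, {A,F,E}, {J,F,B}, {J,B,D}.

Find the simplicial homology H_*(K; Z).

H_0 = Z,  H_1 = Z/2Z,  H_2 = 0.

Order the vertices as A < B < D < E < F < G < J. Listing each simplex with vertices in this order, K has dimension 2 with simplices:

  0-simplices (7): A, B, D, E, F, G, J
  1-simplices (18): AB, AE, AF, AG, AJ, BD, BE, BF, BG, BJ, DE, DF, DG, DJ, EF, FG, FJ, GJ
  2-simplices (12): ABE, ABG, AEF, AFJ, AGJ, BDE, BDJ, BFG, BFJ, DEF, DFG, DGJ

so the chain groups are C_0 ≅ Z^7, C_1 ≅ Z^18, C_2 ≅ Z^12.

Boundary ∂_1: C_1 → C_0 maps an edge to its endpoints' difference, ∂[p,q] = q − p. For instance
  ∂DE = E − D.
The resulting 7×18 matrix has rank 6, and its Smith normal form has invariant factors (1,1,1,1,1,1).

∂_2: C_2 → C_1 acts by ∂[p,q,r] = [q,r] − [p,r] + [p,q]. For instance
  ∂AGJ = GJ − AJ + AG,
  ∂BDJ = DJ − BJ + BD.
The 18×12 boundary matrix has rank 12 and Smith normal form diag(1,1,1,1,1,1,1,1,1,1,1,2).

Reading off H_k = ker ∂_k / im ∂_{k+1}:

  H_0: rank C_0 − rank ∂_1 = 7 − 6 = 1, and the invariant factors of ∂_1 are all 1, so H_0 = Z.
  H_1: rank ker ∂_1 − rank ∂_2 = (18 − 6) − 12 = 0, and ∂_2 has invariant factor 2 > 1, so H_1 = Z/2Z.
  H_2: rank ker ∂_2 − rank ∂_3 = (12 − 12) − 0 = 0, and there is no ∂_3, so H_2 = 0.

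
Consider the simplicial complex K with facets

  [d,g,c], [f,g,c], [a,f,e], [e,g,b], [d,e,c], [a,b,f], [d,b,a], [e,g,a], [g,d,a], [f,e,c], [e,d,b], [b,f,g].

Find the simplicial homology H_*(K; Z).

H_0 = Z,  H_1 = Z_2,  H_2 = 0.

Take the total order a < b < c < d < e < f < g on the vertex set. Then K (dimension 2) consists of the simplices:

  0-simplices (7): a, b, c, d, e, f, g
  1-simplices (18): ab, ad, ae, af, ag, bd, be, bf, bg, cd, ce, cf, cg, de, dg, ef, eg, fg
  2-simplices (12): abd, abf, adg, aef, aeg, bde, beg, bfg, cde, cdg, cef, cfg

Hence C_0 ≅ Z^7, C_1 ≅ Z^18, C_2 ≅ Z^12.

∂_1: C_1 → C_0 sends each edge [p,q] (with p < q) to q − p.
This gives a 7×18 integer matrix of rank 6; reducing to Smith normal form yields diagonal entries (1,1,1,1,1,1).

The boundary map ∂_2: C_2 → C_1 maps a triangle to the signed sum of its edges. For instance
  ∂abd = bd − ad + ab,
  ∂abf = bf − af + ab.
This gives a 18×12 integer matrix of rank 12; reducing to Smith normal form yields diagonal entries (1,1,1,1,1,1,1,1,1,1,1,2).

Computing H_k = (kernel of ∂_k) / (image of ∂_{k+1}):

  H_0: rank C_0 − rank ∂_1 = 7 − 6 = 1, and the invariant factors of ∂_1 are all 1, so H_0 ≅ Z.
  H_1: rank ker ∂_1 − rank ∂_2 = (18 − 6) − 12 = 0, and ∂_2 has invariant factor 2 > 1, so H_1 ≅ Z_2.
  H_2: rank ker ∂_2 − rank ∂_3 = (12 − 12) − 0 = 0, and there is no ∂_3, so H_2 ≅ 0.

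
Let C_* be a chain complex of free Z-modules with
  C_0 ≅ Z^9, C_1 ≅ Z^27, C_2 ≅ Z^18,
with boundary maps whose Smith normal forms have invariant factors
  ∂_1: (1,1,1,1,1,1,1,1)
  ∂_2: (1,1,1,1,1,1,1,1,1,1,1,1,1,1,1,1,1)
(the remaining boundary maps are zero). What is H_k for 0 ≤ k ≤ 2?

H_0: b_0 = 9 − 0 − 8 = 1; torsion from ∂_1 factors > 1: none. So H_0 = Z.
H_1: b_1 = 27 − 8 − 17 = 2; torsion from ∂_2 factors > 1: none. So H_1 = Z^2.
H_2: b_2 = 18 − 17 − 0 = 1; torsion from ∂_3 factors > 1: none. So H_2 = Z.

H_0 = Z,  H_1 = Z^2,  H_2 = Z.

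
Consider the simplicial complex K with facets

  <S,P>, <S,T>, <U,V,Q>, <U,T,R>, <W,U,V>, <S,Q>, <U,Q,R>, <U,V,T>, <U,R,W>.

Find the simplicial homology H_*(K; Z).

Fix the vertex order P < Q < R < S < T < U < V < W and write every simplex with vertices in increasing order. Then dim K = 2 and the simplices of K are:

  0-simplices (8): P, Q, R, S, T, U, V, W
  1-simplices (14): PS, QR, QS, QU, QV, RT, RU, RW, ST, TU, TV, UV, UW, VW
  2-simplices (6): QRU, QUV, RTU, RUW, TUV, UVW

Hence C_0 ≅ Z^8, C_1 ≅ Z^14, C_2 ≅ Z^6.

Boundary ∂_1: C_1 → C_0 maps an edge to its endpoints' difference, ∂[p,q] = q − p. For instance
  ∂TV = V − T.
This gives a 8×14 integer matrix of rank 7; reducing to Smith normal form yields diagonal entries (1,1,1,1,1,1,1).

∂_2: C_2 → C_1 maps a triangle to the signed sum of its edges. For instance
  ∂RUW = UW − RW + RU,
  ∂UVW = VW − UW + UV.
The 14×6 boundary matrix has rank 6 and Smith normal form diag(1,1,1,1,1,1).

Reading off H_k = ker ∂_k / im ∂_{k+1}:

  H_0: rank C_0 − rank ∂_1 = 8 − 7 = 1, and the invariant factors of ∂_1 are all 1, so H_0 ≅ Z.
  H_1: rank ker ∂_1 − rank ∂_2 = (14 − 7) − 6 = 1, and the invariant factors of ∂_2 are all 1, so H_1 ≅ Z.
  H_2: rank ker ∂_2 − rank ∂_3 = (6 − 6) − 0 = 0, and there is no ∂_3, so H_2 ≅ 0.

H_0 = Z,  H_1 = Z,  H_2 = 0.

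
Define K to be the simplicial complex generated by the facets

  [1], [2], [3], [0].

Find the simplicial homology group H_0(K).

H_0 ≅ Z^4.

We work with the vertex ordering 0 < 1 < 2 < 3. The simplices of K, each written with vertices in increasing order, are:

  0-simplices (4): [0], [1], [2], [3]

so the chain groups are C_0 ≅ Z^4.

Now H_k = ker ∂_k / im ∂_{k+1}, so:

  H_0: rank C_0 − rank ∂_1 = 4 − 0 = 4, and there is no ∂_1, so H_0 = Z^4.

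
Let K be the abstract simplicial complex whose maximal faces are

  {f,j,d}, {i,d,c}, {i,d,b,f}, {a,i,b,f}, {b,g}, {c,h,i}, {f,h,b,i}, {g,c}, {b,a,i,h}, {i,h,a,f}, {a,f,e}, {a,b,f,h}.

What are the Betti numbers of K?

b_0 = 1, b_1 = 1, b_2 = 0, b_3 = 1.

Order the vertices as a < b < c < d < e < f < g < h < i < j. Listing each simplex with vertices in this order, K has dimension 3 with simplices:

  0-simplices (10): a, b, c, d, e, f, g, h, i, j
  1-simplices (22): ab, ae, af, ah, ai, bd, bf, bg, bh, bi, cd, cg, ch, ci, df, di, dj, ef, fh, fi, fj, hi
  2-simplices (17): abf, abh, abi, aef, afh, afi, ahi, bdf, bdi, bfh, bfi, bhi, cdi, chi, dfi, dfj, fhi
  3-simplices (6): abfh, abfi, abhi, afhi, bdfi, bfhi

so the chain groups are C_0 ≅ Z^10, C_1 ≅ Z^22, C_2 ≅ Z^17, C_3 ≅ Z^6.

∂_1: C_1 → C_0 is given by ∂[p,q] = [q] − [p]. For instance
  ∂cd = d − c.
The 10×22 boundary matrix has rank 9 and Smith normal form diag(1,1,1,1,1,1,1,1,1).

Boundary ∂_2: C_2 → C_1 acts by ∂[p,q,r] = [q,r] − [p,r] + [p,q]. For instance
  ∂bdf = df − bf + bd,
  ∂cdi = di − ci + cd.
The resulting 22×17 matrix has rank 12, and its Smith normal form has invariant factors (1,1,1,1,1,1,1,1,1,1,1,1).

Boundary ∂_3: C_3 → C_2 sends each 3-simplex σ to the alternating sum Σ_i (−1)^i (σ with its i-th vertex removed). For instance
  ∂bfhi = fhi − bhi + bfi − bfh,
  ∂abhi = bhi − ahi + abi − abh.
This gives a 17×6 integer matrix of rank 5; reducing to Smith normal form yields diagonal entries (1,1,1,1,1).

Computing H_k = (kernel of ∂_k) / (image of ∂_{k+1}):

  H_0: rank C_0 − rank ∂_1 = 10 − 9 = 1, and the invariant factors of ∂_1 are all 1, so H_0 = Z.
  H_1: rank ker ∂_1 − rank ∂_2 = (22 − 9) − 12 = 1, and the invariant factors of ∂_2 are all 1, so H_1 = Z.
  H_2: rank ker ∂_2 − rank ∂_3 = (17 − 12) − 5 = 0, and the invariant factors of ∂_3 are all 1, so H_2 = 0.
  H_3: rank ker ∂_3 − rank ∂_4 = (6 − 5) − 0 = 1, and there is no ∂_4, so H_3 = Z.

Hence the Betti numbers are b_0 = 1, b_1 = 1, b_2 = 0, b_3 = 1.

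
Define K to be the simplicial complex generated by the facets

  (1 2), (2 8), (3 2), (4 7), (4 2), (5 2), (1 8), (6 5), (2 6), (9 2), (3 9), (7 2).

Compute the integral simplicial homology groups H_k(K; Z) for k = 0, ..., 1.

K has 9 vertices, 12 edges.
rank ∂_0 = 0, rank ∂_1 = 8 ⇒ b_0 = 9 − 0 − 8 = 1; all invariant factors of ∂_1 are 1 so no torsion. So H_0 ≅ Z.
rank ∂_1 = 8, rank ∂_2 = 0 ⇒ b_1 = 12 − 8 − 0 = 4. So H_1 ≅ Z^4.

H_0 = Z,  H_1 = Z^4.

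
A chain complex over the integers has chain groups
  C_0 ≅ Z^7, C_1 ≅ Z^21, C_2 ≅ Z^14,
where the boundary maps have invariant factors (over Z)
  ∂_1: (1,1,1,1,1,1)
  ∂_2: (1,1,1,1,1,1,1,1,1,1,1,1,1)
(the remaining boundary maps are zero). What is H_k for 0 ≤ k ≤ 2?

H_0 = Z,  H_1 = Z^2,  H_2 = Z.

H_0: b_0 = 7 − 0 − 6 = 1; torsion from ∂_1 factors > 1: none. So H_0 = Z.
H_1: b_1 = 21 − 6 − 13 = 2; torsion from ∂_2 factors > 1: none. So H_1 = Z^2.
H_2: b_2 = 14 − 13 − 0 = 1; torsion from ∂_3 factors > 1: none. So H_2 = Z.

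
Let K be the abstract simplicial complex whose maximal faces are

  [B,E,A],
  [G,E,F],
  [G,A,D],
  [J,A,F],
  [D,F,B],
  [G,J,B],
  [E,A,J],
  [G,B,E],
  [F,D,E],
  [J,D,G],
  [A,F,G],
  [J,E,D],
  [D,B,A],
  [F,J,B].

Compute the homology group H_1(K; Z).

H_1 ≅ Z^2.

Fix the vertex order A < B < D < E < F < G < J and write every simplex with vertices in increasing order. Then dim K = 2 and the simplices of K are:

  0-simplices (7): A, B, D, E, F, G, J
  1-simplices (21): AB, AD, AE, AF, AG, AJ, BD, BE, BF, BG, BJ, DE, DF, DG, DJ, EF, EG, EJ, FG, FJ, GJ
  2-simplices (14): ABD, ABE, ADG, AEJ, AFG, AFJ, BDF, BEG, BFJ, BGJ, DEF, DEJ, DGJ, EFG

so the chain groups are C_0 ≅ Z^7, C_1 ≅ Z^21, C_2 ≅ Z^14.

Boundary ∂_1: C_1 → C_0 maps an edge to its endpoints' difference, ∂[p,q] = q − p. For instance
  ∂DG = G − D.
The resulting 7×21 matrix has rank 6, and its Smith normal form has invariant factors (1,1,1,1,1,1).

The boundary map ∂_2: C_2 → C_1 acts by ∂[p,q,r] = [q,r] − [p,r] + [p,q]. For instance
  ∂BEG = EG − BG + BE,
  ∂ABD = BD − AD + AB.
This gives a 21×14 integer matrix of rank 13; reducing to Smith normal form yields diagonal entries (1,1,1,1,1,1,1,1,1,1,1,1,1).

From H_k ≅ ker(∂_k) / im(∂_{k+1}) we obtain:

  H_1: rank ker ∂_1 − rank ∂_2 = (21 − 6) − 13 = 2, and the invariant factors of ∂_2 are all 1, so H_1 = Z^2.

(K is a triangulation of the torus T^2.)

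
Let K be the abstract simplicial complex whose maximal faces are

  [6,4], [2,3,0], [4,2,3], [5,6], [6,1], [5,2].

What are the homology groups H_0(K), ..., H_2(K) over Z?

H_0 ≅ Z,  H_1 ≅ Z,  H_2 = 0.

We work with the vertex ordering 0 < 1 < 2 < 3 < 4 < 5 < 6. The simplices of K, each written with vertices in increasing order, are:

  0-simplices (7): [0], [1], [2], [3], [4], [5], [6]
  1-simplices (9): [0,2], [0,3], [1,6], [2,3], [2,4], [2,5], [3,4], [4,6], [5,6]
  2-simplices (2): [0,2,3], [2,3,4]

Hence C_0 ≅ Z^7, C_1 ≅ Z^9, C_2 ≅ Z^2.

Boundary ∂_1: C_1 → C_0 is given by ∂[p,q] = [q] − [p].
This gives a 7×9 integer matrix of rank 6; reducing to Smith normal form yields diagonal entries (1,1,1,1,1,1).

The boundary map ∂_2: C_2 → C_1 maps a triangle to the signed sum of its edges. For instance
  ∂[0,2,3] = [2,3] − [0,3] + [0,2],
  ∂[2,3,4] = [3,4] − [2,4] + [2,3].
The resulting 9×2 matrix has rank 2, and its Smith normal form has invariant factors (1,1).

Now H_k = ker ∂_k / im ∂_{k+1}, so:

  H_0: rank C_0 − rank ∂_1 = 7 − 6 = 1, and the invariant factors of ∂_1 are all 1, so H_0 = Z.
  H_1: rank ker ∂_1 − rank ∂_2 = (9 − 6) − 2 = 1, and the invariant factors of ∂_2 are all 1, so H_1 = Z.
  H_2: rank ker ∂_2 − rank ∂_3 = (2 − 2) − 0 = 0, and there is no ∂_3, so H_2 = 0.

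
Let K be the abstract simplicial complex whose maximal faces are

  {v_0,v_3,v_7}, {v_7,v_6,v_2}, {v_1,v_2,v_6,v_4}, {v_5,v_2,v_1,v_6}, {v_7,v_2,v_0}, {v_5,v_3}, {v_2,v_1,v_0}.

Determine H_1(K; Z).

H_1 ≅ Z.

Fix the vertex order v_0 < v_1 < v_2 < v_3 < v_4 < v_5 < v_6 < v_7 and write every simplex with vertices in increasing order. Then dim K = 3 and the simplices of K are:

  0-simplices (8): [v_0], [v_1], [v_2], [v_3], [v_4], [v_5], [v_6], [v_7]
  1-simplices (17): (17 of them)
  2-simplices (11): (11 of them)
  3-simplices (2): [v_1,v_2,v_4,v_6], [v_1,v_2,v_5,v_6]

giving chain groups C_0 ≅ Z^8, C_1 ≅ Z^17, C_2 ≅ Z^11, C_3 ≅ Z^2.

Boundary ∂_1: C_1 → C_0 is given by ∂[p,q] = [q] − [p]. For instance
  ∂[v_1,v_5] = [v_5] − [v_1].
This gives a 8×17 integer matrix of rank 7; reducing to Smith normal form yields diagonal entries (1,1,1,1,1,1,1).

Boundary ∂_2: C_2 → C_1 sends each 2-simplex [p,q,r] to [q,r] − [p,r] + [p,q]. For instance
  ∂[v_1,v_2,v_4] = [v_2,v_4] − [v_1,v_4] + [v_1,v_2],
  ∂[v_2,v_6,v_7] = [v_6,v_7] − [v_2,v_7] + [v_2,v_6].
The 17×11 boundary matrix has rank 9 and Smith normal form diag(1,1,1,1,1,1,1,1,1).

∂_3: C_3 → C_2 sends each 3-simplex σ to the alternating sum Σ_i (−1)^i (σ with its i-th vertex removed). For instance
  ∂[v_1,v_2,v_4,v_6] = [v_2,v_4,v_6] − [v_1,v_4,v_6] + [v_1,v_2,v_6] − [v_1,v_2,v_4],
  ∂[v_1,v_2,v_5,v_6] = [v_2,v_5,v_6] − [v_1,v_5,v_6] + [v_1,v_2,v_6] − [v_1,v_2,v_5].
The 11×2 boundary matrix has rank 2 and Smith normal form diag(1,1).

From H_k ≅ ker(∂_k) / im(∂_{k+1}) we obtain:

  H_1: rank ker ∂_1 − rank ∂_2 = (17 − 7) − 9 = 1, and the invariant factors of ∂_2 are all 1, so H_1 = Z.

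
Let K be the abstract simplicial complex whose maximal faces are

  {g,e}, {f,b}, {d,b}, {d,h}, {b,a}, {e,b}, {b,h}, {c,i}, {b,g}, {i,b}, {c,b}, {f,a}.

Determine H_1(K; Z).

We work with the vertex ordering a < b < c < d < e < f < g < h < i. The simplices of K, each written with vertices in increasing order, are:

  0-simplices (9): a, b, c, d, e, f, g, h, i
  1-simplices (12): ab, af, bc, bd, be, bf, bg, bh, bi, ci, dh, eg

so the chain groups are C_0 ≅ Z^9, C_1 ≅ Z^12.

The boundary map ∂_1: C_1 → C_0 is given by ∂[p,q] = [q] − [p].
This gives a 9×12 integer matrix of rank 8; reducing to Smith normal form yields diagonal entries (1,1,1,1,1,1,1,1).

Computing H_k = (kernel of ∂_k) / (image of ∂_{k+1}):

  H_1: rank ker ∂_1 − rank ∂_2 = (12 − 8) − 0 = 4, and there is no ∂_2, so H_1 = Z^4.

H_1 ≅ Z^4.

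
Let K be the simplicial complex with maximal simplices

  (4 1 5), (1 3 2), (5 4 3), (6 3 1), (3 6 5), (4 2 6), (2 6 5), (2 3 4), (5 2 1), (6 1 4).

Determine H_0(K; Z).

H_0 ≅ Z.

Fix the vertex order 1 < 2 < 3 < 4 < 5 < 6 and write every simplex with vertices in increasing order. Then dim K = 2 and the simplices of K are:

  0-simplices (6): [1], [2], [3], [4], [5], [6]
  1-simplices (15): [1,2], [1,3], [1,4], [1,5], [1,6], [2,3], [2,4], [2,5], [2,6], [3,4], [3,5], [3,6], [4,5], [4,6], [5,6]
  2-simplices (10): [1,2,3], [1,2,5], [1,3,6], [1,4,5], [1,4,6], [2,3,4], [2,4,6], [2,5,6], [3,4,5], [3,5,6]

so the chain groups are C_0 ≅ Z^6, C_1 ≅ Z^15, C_2 ≅ Z^10.

∂_1: C_1 → C_0 is given by ∂[p,q] = [q] − [p].
This gives a 6×15 integer matrix of rank 5; reducing to Smith normal form yields diagonal entries (1,1,1,1,1).

∂_2: C_2 → C_1 maps a triangle to the signed sum of its edges. For instance
  ∂[2,5,6] = [5,6] − [2,6] + [2,5],
  ∂[1,2,3] = [2,3] − [1,3] + [1,2].
As a 15×10 matrix over Z this has rank 10, with invariant factors (1,1,1,1,1,1,1,1,1,2).

Reading off H_k = ker ∂_k / im ∂_{k+1}:

  H_0: rank C_0 − rank ∂_1 = 6 − 5 = 1, and the invariant factors of ∂_1 are all 1, so H_0 ≅ Z.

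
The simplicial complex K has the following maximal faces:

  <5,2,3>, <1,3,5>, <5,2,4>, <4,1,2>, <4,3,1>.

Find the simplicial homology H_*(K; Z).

K has 5 vertices, 10 edges, 5 triangles.
rank ∂_0 = 0, rank ∂_1 = 4 ⇒ b_0 = 5 − 0 − 4 = 1; all invariant factors of ∂_1 are 1 so no torsion. So H_0 = Z.
rank ∂_1 = 4, rank ∂_2 = 5 ⇒ b_1 = 10 − 4 − 5 = 1; all invariant factors of ∂_2 are 1 so no torsion. So H_1 = Z.
rank ∂_2 = 5, rank ∂_3 = 0 ⇒ b_2 = 5 − 5 − 0 = 0. So H_2 = 0.

H_0 = Z,  H_1 = Z,  H_2 = 0.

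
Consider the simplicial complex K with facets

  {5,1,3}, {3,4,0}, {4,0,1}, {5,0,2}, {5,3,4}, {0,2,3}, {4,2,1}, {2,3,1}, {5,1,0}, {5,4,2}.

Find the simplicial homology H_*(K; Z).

Order the vertices as 0 < 1 < 2 < 3 < 4 < 5. Listing each simplex with vertices in this order, K has dimension 2 with simplices:

  0-simplices (6): [0], [1], [2], [3], [4], [5]
  1-simplices (15): [0,1], [0,2], [0,3], [0,4], [0,5], [1,2], [1,3], [1,4], [1,5], [2,3], [2,4], [2,5], [3,4], [3,5], [4,5]
  2-simplices (10): [0,1,4], [0,1,5], [0,2,3], [0,2,5], [0,3,4], [1,2,3], [1,2,4], [1,3,5], [2,4,5], [3,4,5]

giving chain groups C_0 ≅ Z^6, C_1 ≅ Z^15, C_2 ≅ Z^10.

Boundary ∂_1: C_1 → C_0 is given by ∂[p,q] = [q] − [p].
This gives a 6×15 integer matrix of rank 5; reducing to Smith normal form yields diagonal entries (1,1,1,1,1).

Boundary ∂_2: C_2 → C_1 maps a triangle to the signed sum of its edges. For instance
  ∂[1,2,4] = [2,4] − [1,4] + [1,2],
  ∂[1,2,3] = [2,3] − [1,3] + [1,2].
This gives a 15×10 integer matrix of rank 10; reducing to Smith normal form yields diagonal entries (1,1,1,1,1,1,1,1,1,2).

From H_k ≅ ker(∂_k) / im(∂_{k+1}) we obtain:

  H_0: rank C_0 − rank ∂_1 = 6 − 5 = 1, and the invariant factors of ∂_1 are all 1, so H_0 ≅ Z.
  H_1: rank ker ∂_1 − rank ∂_2 = (15 − 5) − 10 = 0, and ∂_2 has invariant factor 2 > 1, so H_1 ≅ Z_2.
  H_2: rank ker ∂_2 − rank ∂_3 = (10 − 10) − 0 = 0, and there is no ∂_3, so H_2 ≅ 0.

As a check, the Euler characteristic is 6 − 15 + 10 = 1, which agrees with 1 − 0 + 0 = 1.

H_0 ≅ Z,  H_1 ≅ Z_2,  H_2 = 0.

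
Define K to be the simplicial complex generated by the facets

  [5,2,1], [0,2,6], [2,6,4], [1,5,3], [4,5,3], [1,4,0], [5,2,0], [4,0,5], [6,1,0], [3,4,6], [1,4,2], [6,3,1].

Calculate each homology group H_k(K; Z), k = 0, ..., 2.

Fix the vertex order 0 < 1 < 2 < 3 < 4 < 5 < 6 and write every simplex with vertices in increasing order. Then dim K = 2 and the simplices of K are:

  0-simplices (7): [0], [1], [2], [3], [4], [5], [6]
  1-simplices (18): [0,1], [0,2], [0,4], [0,5], [0,6], [1,2], [1,3], [1,4], [1,5], [1,6], [2,4], [2,5], [2,6], [3,4], [3,5], [3,6], [4,5], [4,6]
  2-simplices (12): [0,1,4], [0,1,6], [0,2,5], [0,2,6], [0,4,5], [1,2,4], [1,2,5], [1,3,5], [1,3,6], [2,4,6], [3,4,5], [3,4,6]

giving chain groups C_0 ≅ Z^7, C_1 ≅ Z^18, C_2 ≅ Z^12.

Boundary ∂_1: C_1 → C_0 is given by ∂[p,q] = [q] − [p]. For instance
  ∂[0,2] = [2] − [0].
This gives a 7×18 integer matrix of rank 6; reducing to Smith normal form yields diagonal entries (1,1,1,1,1,1).

Boundary ∂_2: C_2 → C_1 sends each 2-simplex [p,q,r] to [q,r] − [p,r] + [p,q]. For instance
  ∂[3,4,6] = [4,6] − [3,6] + [3,4],
  ∂[1,2,4] = [2,4] − [1,4] + [1,2].
This gives a 18×12 integer matrix of rank 12; reducing to Smith normal form yields diagonal entries (1,1,1,1,1,1,1,1,1,1,1,2).

Reading off H_k = ker ∂_k / im ∂_{k+1}:

  H_0: rank C_0 − rank ∂_1 = 7 − 6 = 1, and the invariant factors of ∂_1 are all 1, so H_0 = Z.
  H_1: rank ker ∂_1 − rank ∂_2 = (18 − 6) − 12 = 0, and ∂_2 has invariant factor 2 > 1, so H_1 = Z/2.
  H_2: rank ker ∂_2 − rank ∂_3 = (12 − 12) − 0 = 0, and there is no ∂_3, so H_2 = 0.

As a check, the Euler characteristic is 7 − 18 + 12 = 1, which agrees with 1 − 0 + 0 = 1.
(K is a triangulation of the real projective plane RP^2.)

H_0 = Z,  H_1 = Z/2,  H_2 = 0.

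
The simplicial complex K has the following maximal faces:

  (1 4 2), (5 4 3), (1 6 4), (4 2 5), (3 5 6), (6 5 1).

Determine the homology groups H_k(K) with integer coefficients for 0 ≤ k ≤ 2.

H_0 = Z,  H_1 = Z,  H_2 = 0.

Fix the vertex order 1 < 2 < 3 < 4 < 5 < 6 and write every simplex with vertices in increasing order. Then dim K = 2 and the simplices of K are:

  0-simplices (6): [1], [2], [3], [4], [5], [6]
  1-simplices (12): [1,2], [1,4], [1,5], [1,6], [2,4], [2,5], [3,4], [3,5], [3,6], [4,5], [4,6], [5,6]
  2-simplices (6): [1,2,4], [1,4,6], [1,5,6], [2,4,5], [3,4,5], [3,5,6]

so the chain groups are C_0 ≅ Z^6, C_1 ≅ Z^12, C_2 ≅ Z^6.

Boundary ∂_1: C_1 → C_0 is given by ∂[p,q] = [q] − [p]. For instance
  ∂[2,5] = [5] − [2].
The 6×12 boundary matrix has rank 5 and Smith normal form diag(1,1,1,1,1).

Boundary ∂_2: C_2 → C_1 acts by ∂[p,q,r] = [q,r] − [p,r] + [p,q]. For instance
  ∂[2,4,5] = [4,5] − [2,5] + [2,4],
  ∂[3,5,6] = [5,6] − [3,6] + [3,5].
The resulting 12×6 matrix has rank 6, and its Smith normal form has invariant factors (1,1,1,1,1,1).

Reading off H_k = ker ∂_k / im ∂_{k+1}:

  H_0: rank C_0 − rank ∂_1 = 6 − 5 = 1, and the invariant factors of ∂_1 are all 1, so H_0 ≅ Z.
  H_1: rank ker ∂_1 − rank ∂_2 = (12 − 5) − 6 = 1, and the invariant factors of ∂_2 are all 1, so H_1 ≅ Z.
  H_2: rank ker ∂_2 − rank ∂_3 = (6 − 6) − 0 = 0, and there is no ∂_3, so H_2 ≅ 0.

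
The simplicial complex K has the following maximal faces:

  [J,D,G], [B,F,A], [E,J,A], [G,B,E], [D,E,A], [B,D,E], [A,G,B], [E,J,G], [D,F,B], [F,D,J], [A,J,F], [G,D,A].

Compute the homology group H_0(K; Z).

Order the vertices as A < B < D < E < F < G < J. Listing each simplex with vertices in this order, K has dimension 2 with simplices:

  0-simplices (7): A, B, D, E, F, G, J
  1-simplices (18): AB, AD, AE, AF, AG, AJ, BD, BE, BF, BG, DE, DF, DG, DJ, EG, EJ, FJ, GJ
  2-simplices (12): ABF, ABG, ADE, ADG, AEJ, AFJ, BDE, BDF, BEG, DFJ, DGJ, EGJ

Hence C_0 ≅ Z^7, C_1 ≅ Z^18, C_2 ≅ Z^12.

The boundary map ∂_1: C_1 → C_0 maps an edge to its endpoints' difference, ∂[p,q] = q − p.
The 7×18 boundary matrix has rank 6 and Smith normal form diag(1,1,1,1,1,1).

Boundary ∂_2: C_2 → C_1 maps a triangle to the signed sum of its edges. For instance
  ∂BEG = EG − BG + BE,
  ∂BDF = DF − BF + BD.
The 18×12 boundary matrix has rank 12 and Smith normal form diag(1,1,1,1,1,1,1,1,1,1,1,2).

Computing H_k = (kernel of ∂_k) / (image of ∂_{k+1}):

  H_0: rank C_0 − rank ∂_1 = 7 − 6 = 1, and the invariant factors of ∂_1 are all 1, so H_0 = Z.

H_0 = Z.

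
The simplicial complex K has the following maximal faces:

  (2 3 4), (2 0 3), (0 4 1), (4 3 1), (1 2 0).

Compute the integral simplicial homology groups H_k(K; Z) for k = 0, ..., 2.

Order the vertices as 0 < 1 < 2 < 3 < 4. Listing each simplex with vertices in this order, K has dimension 2 with simplices:

  0-simplices (5): [0], [1], [2], [3], [4]
  1-simplices (10): [0,1], [0,2], [0,3], [0,4], [1,2], [1,3], [1,4], [2,3], [2,4], [3,4]
  2-simplices (5): [0,1,2], [0,1,4], [0,2,3], [1,3,4], [2,3,4]

so the chain groups are C_0 ≅ Z^5, C_1 ≅ Z^10, C_2 ≅ Z^5.

∂_1: C_1 → C_0 sends each edge [p,q] (with p < q) to q − p.
The resulting 5×10 matrix has rank 4, and its Smith normal form has invariant factors (1,1,1,1).

The boundary map ∂_2: C_2 → C_1 maps a triangle to the signed sum of its edges. For instance
  ∂[0,1,2] = [1,2] − [0,2] + [0,1],
  ∂[1,3,4] = [3,4] − [1,4] + [1,3].
The 10×5 boundary matrix has rank 5 and Smith normal form diag(1,1,1,1,1).

From H_k ≅ ker(∂_k) / im(∂_{k+1}) we obtain:

  H_0: rank C_0 − rank ∂_1 = 5 − 4 = 1, and the invariant factors of ∂_1 are all 1, so H_0 ≅ Z.
  H_1: rank ker ∂_1 − rank ∂_2 = (10 − 4) − 5 = 1, and the invariant factors of ∂_2 are all 1, so H_1 ≅ Z.
  H_2: rank ker ∂_2 − rank ∂_3 = (5 − 5) − 0 = 0, and there is no ∂_3, so H_2 ≅ 0.

As a check, the Euler characteristic is 5 − 10 + 5 = 0, which agrees with 1 − 1 + 0 = 0.

H_0 = Z,  H_1 = Z,  H_2 = 0.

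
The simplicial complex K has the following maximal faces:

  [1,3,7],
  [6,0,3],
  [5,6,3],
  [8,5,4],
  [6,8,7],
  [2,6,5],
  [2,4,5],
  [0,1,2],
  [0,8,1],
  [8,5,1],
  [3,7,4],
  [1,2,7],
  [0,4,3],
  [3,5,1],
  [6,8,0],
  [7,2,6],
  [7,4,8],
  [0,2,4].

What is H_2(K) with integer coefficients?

H_2 = Z.

Order the vertices as 0 < 1 < 2 < 3 < 4 < 5 < 6 < 7 < 8. Listing each simplex with vertices in this order, K has dimension 2 with simplices:

  0-simplices (9): [0], [1], [2], [3], [4], [5], [6], [7], [8]
  1-simplices (27): (27 of them)
  2-simplices (18): [0,1,2], [0,1,8], [0,2,4], [0,3,4], [0,3,6], [0,6,8], [1,2,7], [1,3,5], [1,3,7], [1,5,8], [2,4,5], [2,5,6], [2,6,7], [3,4,7], [3,5,6], [4,5,8], [4,7,8], [6,7,8]

giving chain groups C_0 ≅ Z^9, C_1 ≅ Z^27, C_2 ≅ Z^18.

∂_1: C_1 → C_0 is given by ∂[p,q] = [q] − [p]. For instance
  ∂[4,7] = [7] − [4].
As a 9×27 matrix over Z this has rank 8, with invariant factors (1,1,1,1,1,1,1,1).

∂_2: C_2 → C_1 acts by ∂[p,q,r] = [q,r] − [p,r] + [p,q]. For instance
  ∂[1,5,8] = [5,8] − [1,8] + [1,5],
  ∂[6,7,8] = [7,8] − [6,8] + [6,7].
The resulting 27×18 matrix has rank 17, and its Smith normal form has invariant factors (1,1,1,1,1,1,1,1,1,1,1,1,1,1,1,1,1).

Reading off H_k = ker ∂_k / im ∂_{k+1}:

  H_2: rank ker ∂_2 − rank ∂_3 = (18 − 17) − 0 = 1, and there is no ∂_3, so H_2 = Z.

(K is a triangulation of the torus T^2.)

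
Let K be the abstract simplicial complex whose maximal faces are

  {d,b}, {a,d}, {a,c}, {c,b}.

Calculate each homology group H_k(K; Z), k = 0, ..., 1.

H_0 ≅ Z,  H_1 ≅ Z.

Take the total order a < b < c < d on the vertex set. Then K (dimension 1) consists of the simplices:

  0-simplices (4): a, b, c, d
  1-simplices (4): ac, ad, bc, bd

so the chain groups are C_0 ≅ Z^4, C_1 ≅ Z^4.

The boundary map ∂_1: C_1 → C_0 sends each edge [p,q] (with p < q) to q − p.
As a 4×4 matrix over Z this has rank 3, with invariant factors (1,1,1).

Computing H_k = (kernel of ∂_k) / (image of ∂_{k+1}):

  H_0: rank C_0 − rank ∂_1 = 4 − 3 = 1, and the invariant factors of ∂_1 are all 1, so H_0 = Z.
  H_1: rank ker ∂_1 − rank ∂_2 = (4 − 3) − 0 = 1, and there is no ∂_2, so H_1 = Z.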